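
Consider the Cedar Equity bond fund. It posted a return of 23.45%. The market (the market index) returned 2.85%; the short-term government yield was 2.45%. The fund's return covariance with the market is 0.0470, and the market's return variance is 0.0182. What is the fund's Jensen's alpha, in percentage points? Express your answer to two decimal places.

β = Cov / Var = 0.0470 / 0.0182 = 2.5824
E[R] = Rf + β(Rm − Rf) = 2.45% + 2.5824 × (2.85% − 2.45%) = 3.4830%
α = Rp − E[R] = 23.45% − 3.4830% = 19.9670

19.97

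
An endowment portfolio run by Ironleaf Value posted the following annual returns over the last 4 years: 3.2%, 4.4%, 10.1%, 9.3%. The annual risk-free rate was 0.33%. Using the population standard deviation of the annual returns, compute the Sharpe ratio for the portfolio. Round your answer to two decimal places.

2.14

r̄ = (3.2 + 4.4 + 10.1 + 9.3) / 4 = 27.00 / 4 = 6.7500%
Σ(r − r̄)² = 35.8500; population σ = √(35.8500/4) = 2.9937%
Sharpe = (r̄ − rf) / σ = (6.7500 − 0.33) / 2.9937 = 6.4200 / 2.9937 = 2.1445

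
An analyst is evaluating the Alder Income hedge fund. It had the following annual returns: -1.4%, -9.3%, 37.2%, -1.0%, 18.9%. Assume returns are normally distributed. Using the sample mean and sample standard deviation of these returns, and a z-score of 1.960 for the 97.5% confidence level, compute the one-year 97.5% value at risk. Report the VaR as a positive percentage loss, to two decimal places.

28.26

r̄ = (-1.4 − 9.3 + 37.2 − 1 + 18.9) / 5 = 8.8800%
Σ(r − r̄)² = 1436.2280; sample σ = √(1436.2280/4) = 18.9488%
VaR = −(r̄ − z·σ) = −(8.8800 − 1.960 × 18.9488) = −(-28.2596) = 28.2596%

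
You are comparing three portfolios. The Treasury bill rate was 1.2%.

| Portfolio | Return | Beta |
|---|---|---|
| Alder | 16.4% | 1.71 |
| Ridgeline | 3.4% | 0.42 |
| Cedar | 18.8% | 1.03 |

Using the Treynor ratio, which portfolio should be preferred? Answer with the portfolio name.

Alder: Treynor = (16.4% − 1.2%) / 1.71 = 8.889
Ridgeline: Treynor = (3.4% − 1.2%) / 0.42 = 5.238
Cedar: Treynor = (18.8% − 1.2%) / 1.03 = 17.087
Highest: Cedar (17.087).

Cedar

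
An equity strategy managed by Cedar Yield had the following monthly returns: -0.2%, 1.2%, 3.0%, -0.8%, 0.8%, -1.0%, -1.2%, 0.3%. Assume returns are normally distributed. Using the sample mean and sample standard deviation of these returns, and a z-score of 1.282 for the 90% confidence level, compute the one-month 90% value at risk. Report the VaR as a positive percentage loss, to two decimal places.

r̄ = (-0.2 + 1.2 + 3 − 0.8 + 0.8 − 1 − 1.2 + 0.3) / 8 = 2.10 / 8 = 0.2625%
Σ(r − r̄)² = (-0.2 − 0.2625)² + (1.2 − 0.2625)² + (3 − 0.2625)² + … = 13.7388
sample σ = √(13.7388 / 7) = √1.9627 = 1.4010%
VaR = −(r̄ − z·σ) = −(0.2625 − 1.282 × 1.4010) = −(-1.5336) = 1.5336%

1.53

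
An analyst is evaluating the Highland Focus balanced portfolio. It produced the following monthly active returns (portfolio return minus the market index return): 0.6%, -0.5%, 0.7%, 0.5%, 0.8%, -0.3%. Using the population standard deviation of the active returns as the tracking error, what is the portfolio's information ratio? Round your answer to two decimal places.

μ = (0.6 − 0.5 + 0.7 + 0.5 + 0.8 − 0.3) / 6 = 0.3000%
Population std dev = √[1.5400 / 6] = 0.5066%
IR = μ / tracking error = 0.3000 / 0.5066 = 0.5922

0.59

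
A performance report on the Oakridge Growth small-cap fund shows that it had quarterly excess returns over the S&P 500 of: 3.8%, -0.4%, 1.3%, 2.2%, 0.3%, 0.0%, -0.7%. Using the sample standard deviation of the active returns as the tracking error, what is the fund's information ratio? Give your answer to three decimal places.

0.575

Mean return r̄ = 6.50 / 7 = 0.9286%
Sample σ = √[Σ(r − r̄)² / 6] = √[15.6743 / 6] = √2.6124 = 1.6163%
IR = r̄ / tracking error = 0.9286 / 1.6163 = 0.5745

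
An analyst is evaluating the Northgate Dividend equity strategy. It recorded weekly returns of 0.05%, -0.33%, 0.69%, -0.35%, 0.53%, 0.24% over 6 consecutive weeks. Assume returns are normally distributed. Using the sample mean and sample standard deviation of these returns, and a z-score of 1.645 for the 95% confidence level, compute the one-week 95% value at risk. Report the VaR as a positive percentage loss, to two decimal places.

Mean return r̄ = 0.830 / 6 = 0.1383%
Σ(r − r̄)² = 0.9337; sample σ = √(0.9337/5) = 0.4321%
VaR = −(r̄ − z·σ) = −(0.1383 − 1.645 × 0.4321) = −(-0.5725) = 0.5725%

0.57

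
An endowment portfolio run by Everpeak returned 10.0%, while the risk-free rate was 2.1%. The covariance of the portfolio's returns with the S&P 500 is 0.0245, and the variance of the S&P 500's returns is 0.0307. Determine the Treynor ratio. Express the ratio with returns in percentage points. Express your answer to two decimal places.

β = Cov / Var = 0.0245 / 0.0307 = 0.7980
Treynor = (Rp − Rf) / β = (10.0% − 2.1%) / 0.7980 = 7.90 / 0.7980 = 9.8997

9.90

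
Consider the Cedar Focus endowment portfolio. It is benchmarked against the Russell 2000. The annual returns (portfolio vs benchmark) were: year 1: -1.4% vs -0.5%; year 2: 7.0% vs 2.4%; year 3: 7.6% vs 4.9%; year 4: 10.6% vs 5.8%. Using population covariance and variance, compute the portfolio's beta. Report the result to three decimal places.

1.721

r̄p = 5.9500%,  r̄m = 3.1500%
Cov = Σ(rp − r̄p)(rm − r̄m) / 4 = 10.3125
Var(rm) = Σ(rm − r̄m)² / 4 = 5.9925
β = Cov / Var = 10.3125 / 5.9925 = 1.7209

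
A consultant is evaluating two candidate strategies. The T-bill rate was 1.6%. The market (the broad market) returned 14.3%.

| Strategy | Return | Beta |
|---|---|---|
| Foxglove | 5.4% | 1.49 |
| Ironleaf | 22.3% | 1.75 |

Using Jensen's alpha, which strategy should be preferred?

Ironleaf

Foxglove: α = 5.4% − [1.6% + 1.49 × (14.3% − 1.6%)] = -15.123
Ironleaf: α = 22.3% − [1.6% + 1.75 × (14.3% − 1.6%)] = -1.525
Highest: Ironleaf (-1.525).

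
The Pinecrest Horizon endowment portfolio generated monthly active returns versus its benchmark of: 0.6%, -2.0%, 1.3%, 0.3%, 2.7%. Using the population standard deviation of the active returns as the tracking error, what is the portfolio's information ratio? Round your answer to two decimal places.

0.38

μ = (0.6 − 2 + 1.3 + 0.3 + 2.7) / 5 = 0.5800%
Σ(r − μ)² = (0.6 − 0.5800)² + (-2 − 0.5800)² + (1.3 − 0.5800)² + … = 11.7480
σ = √[11.7480 / 5] = 1.5328%
IR = μ / tracking error = 0.5800 / 1.5328 = 0.3784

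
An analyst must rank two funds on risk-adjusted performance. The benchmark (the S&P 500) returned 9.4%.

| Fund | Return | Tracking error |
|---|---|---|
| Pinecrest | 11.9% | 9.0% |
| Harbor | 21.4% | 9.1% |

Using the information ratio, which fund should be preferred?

Harbor

Pinecrest: IR = (11.9% − 9.4%) / 9.0% = 0.278
Harbor: IR = (21.4% − 9.4%) / 9.1% = 1.319
Highest: Harbor (1.319).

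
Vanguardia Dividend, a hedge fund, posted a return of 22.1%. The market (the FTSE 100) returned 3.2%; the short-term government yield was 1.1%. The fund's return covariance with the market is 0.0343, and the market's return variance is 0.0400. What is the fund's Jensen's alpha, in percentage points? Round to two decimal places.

β = Cov / Var = 0.0343 / 0.0400 = 0.8575
E[R] = Rf + β(Rm − Rf) = 1.1% + 0.8575 × (3.2% − 1.1%) = 2.9008%
α = Rp − E[R] = 22.1% − 2.9008% = 19.1992

19.20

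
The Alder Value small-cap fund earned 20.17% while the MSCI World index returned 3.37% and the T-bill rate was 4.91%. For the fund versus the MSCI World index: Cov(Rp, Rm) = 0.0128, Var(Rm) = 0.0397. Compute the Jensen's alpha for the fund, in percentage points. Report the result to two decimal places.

β = Cov / Var = 0.0128 / 0.0397 = 0.3224
E[R] = Rf + β(Rm − Rf) = 4.91% + 0.3224 × (3.37% − 4.91%) = 4.4135%
α = Rp − E[R] = 20.17% − 4.4135% = 15.7565

15.76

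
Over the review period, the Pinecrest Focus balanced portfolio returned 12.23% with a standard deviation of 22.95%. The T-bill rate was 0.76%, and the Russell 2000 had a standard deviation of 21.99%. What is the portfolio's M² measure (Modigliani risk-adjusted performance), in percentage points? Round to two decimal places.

Sharpe = (Rp − Rf) / σp = (12.23% − 0.76%) / 22.95% = 0.4998
M² = Rf + Sharpe × σm = 0.76% + 0.4998 × 21.99% = 11.7506%

11.75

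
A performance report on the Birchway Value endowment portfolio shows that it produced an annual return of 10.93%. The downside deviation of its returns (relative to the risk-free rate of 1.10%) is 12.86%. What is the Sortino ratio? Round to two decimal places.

0.76

Sortino = (Rp − Rf) / σd = (10.93% − 1.10%) / 12.86% = 9.83% / 12.86% = 0.7644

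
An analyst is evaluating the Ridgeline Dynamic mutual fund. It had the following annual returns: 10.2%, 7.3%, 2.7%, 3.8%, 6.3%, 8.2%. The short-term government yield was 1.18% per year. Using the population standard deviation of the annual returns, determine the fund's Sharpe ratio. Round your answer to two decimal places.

μ = (10.2 + 7.3 + 2.7 + 3.8 + 6.3 + 8.2) / 6 = 38.50 / 6 = 6.4167%
Population σ = √[Σ(r − μ)² / 6] = √[38.9483 / 6] = √6.4914 = 2.5478%
Sharpe = (μ − rf) / σ = (6.4167 − 1.18) / 2.5478 = 5.2367 / 2.5478 = 2.0554

2.06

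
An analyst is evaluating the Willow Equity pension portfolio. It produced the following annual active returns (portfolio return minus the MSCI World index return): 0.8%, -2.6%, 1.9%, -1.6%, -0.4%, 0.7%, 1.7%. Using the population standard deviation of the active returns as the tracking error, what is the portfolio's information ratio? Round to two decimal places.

Mean return μ = 0.50 / 7 = 0.0714%
Σ(r − μ)² = (0.8 − 0.0714)² + (-2.6 − 0.0714)² + … = 17.0743
σ = √[17.0743 / 7] = 1.5618%
IR = μ / tracking error = 0.0714 / 1.5618 = 0.0457

0.05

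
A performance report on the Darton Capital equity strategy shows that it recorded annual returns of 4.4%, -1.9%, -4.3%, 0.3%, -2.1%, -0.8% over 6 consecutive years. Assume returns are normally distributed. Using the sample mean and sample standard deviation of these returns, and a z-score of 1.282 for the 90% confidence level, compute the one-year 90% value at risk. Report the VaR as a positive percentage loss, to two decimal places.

4.51

r̄ = (4.4 − 1.9 − 4.3 + 0.3 − 2.1 − 0.8) / 6 = -0.7333%
Sample σ = √[Σ(r − r̄)² / 5] = √[43.3733 / 5] = √8.6747 = 2.9453%
VaR = −(r̄ − z·σ) = −(-0.7333 − 1.282 × 2.9453) = −(-4.5092) = 4.5092%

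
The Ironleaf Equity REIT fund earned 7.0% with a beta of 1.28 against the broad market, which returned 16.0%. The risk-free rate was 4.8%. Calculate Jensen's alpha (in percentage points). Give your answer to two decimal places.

-12.14

CAPM expected return = Rf + β(Rm − Rf) = 4.8% + 1.28 × (16.0% − 4.8%) = 4.8 + 1.28 × 11.20 = 19.1360%
Jensen's α = Rp − E[R] = 7.0% − 19.1360% = -12.1360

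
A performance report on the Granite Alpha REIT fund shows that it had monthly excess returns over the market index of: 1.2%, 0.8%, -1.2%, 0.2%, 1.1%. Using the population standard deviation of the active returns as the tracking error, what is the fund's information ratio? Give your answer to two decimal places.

r̄ = (1.2 + 0.8 − 1.2 + 0.2 + 1.1) / 5 = 0.4200%
Population std dev = √[3.8880 / 5] = 0.8818%
IR = r̄ / tracking error = 0.4200 / 0.8818 = 0.4763

0.48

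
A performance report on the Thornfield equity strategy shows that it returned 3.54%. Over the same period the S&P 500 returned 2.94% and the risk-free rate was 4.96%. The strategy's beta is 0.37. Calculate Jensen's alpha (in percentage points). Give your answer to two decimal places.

CAPM expected return = Rf + β(Rm − Rf) = 4.96% + 0.37 × (2.94% − 4.96%) = 4.96 + 0.37 × -2.02 = 4.2126%
Jensen's α = Rp − E[R] = 3.54% − 4.2126% = -0.6726

-0.67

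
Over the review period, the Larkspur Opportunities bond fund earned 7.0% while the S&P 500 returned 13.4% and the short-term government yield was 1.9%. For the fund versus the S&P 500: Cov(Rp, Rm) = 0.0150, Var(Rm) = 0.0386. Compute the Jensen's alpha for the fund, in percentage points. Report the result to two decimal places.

β = Cov / Var = 0.0150 / 0.0386 = 0.3886
E[R] = Rf + β(Rm − Rf) = 1.9% + 0.3886 × (13.4% − 1.9%) = 6.3689%
α = Rp − E[R] = 7.0% − 6.3689% = 0.6311

0.63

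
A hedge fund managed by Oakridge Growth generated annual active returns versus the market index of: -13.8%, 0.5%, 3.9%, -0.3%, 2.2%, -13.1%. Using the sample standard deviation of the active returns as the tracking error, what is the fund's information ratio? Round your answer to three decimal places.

-0.435

Mean return r̄ = -20.60 / 6 = -3.4333%
Sample std dev = √[311.7133 / 5] = 7.8957%
IR = r̄ / tracking error = -3.4333 / 7.8957 = -0.4348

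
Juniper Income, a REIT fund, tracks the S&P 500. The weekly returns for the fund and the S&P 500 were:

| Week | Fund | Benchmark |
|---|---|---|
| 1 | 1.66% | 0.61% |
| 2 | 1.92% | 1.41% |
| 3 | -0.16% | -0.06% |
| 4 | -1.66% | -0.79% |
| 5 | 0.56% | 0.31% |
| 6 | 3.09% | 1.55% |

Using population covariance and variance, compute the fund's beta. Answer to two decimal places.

1.84

r̄p = 0.9017%,  r̄m = 0.5050%
Cov = Σ(rp − r̄p)(rm − r̄m) / 6 = 1.2120
Var(rm) = Σ(rm − r̄m)² / 6 = 0.6594
β = Cov / Var = 1.2120 / 0.6594 = 1.8380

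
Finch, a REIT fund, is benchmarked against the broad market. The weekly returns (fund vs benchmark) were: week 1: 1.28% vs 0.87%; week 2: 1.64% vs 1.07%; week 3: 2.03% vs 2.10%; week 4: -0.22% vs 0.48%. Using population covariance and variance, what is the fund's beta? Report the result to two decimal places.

r̄p = 1.1825%,  r̄m = 1.1300%
Cov = Σ(rp − r̄p)(rm − r̄m) / 4 = 0.4202
Var(rm) = Σ(rm − r̄m)² / 4 = 0.3587
β = Cov / Var = 0.4202 / 0.3587 = 1.1715

1.17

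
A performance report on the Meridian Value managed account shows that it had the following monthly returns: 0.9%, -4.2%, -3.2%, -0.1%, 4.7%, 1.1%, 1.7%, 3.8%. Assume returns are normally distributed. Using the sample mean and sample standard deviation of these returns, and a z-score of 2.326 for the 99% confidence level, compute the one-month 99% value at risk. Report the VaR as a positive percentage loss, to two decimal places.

r̄ = (0.9 − 4.2 − 3.2 − 0.1 + 4.7 + 1.1 + 1.7 + 3.8) / 8 = 0.5875%
Σ(r − r̄)² = (0.9 − 0.5875)² + (-4.2 − 0.5875)² + … = 66.5688
σ = √[66.5688 / 7] = 3.0838%
VaR = −(r̄ − z·σ) = −(0.5875 − 2.326 × 3.0838) = −(-6.5854) = 6.5854%

6.59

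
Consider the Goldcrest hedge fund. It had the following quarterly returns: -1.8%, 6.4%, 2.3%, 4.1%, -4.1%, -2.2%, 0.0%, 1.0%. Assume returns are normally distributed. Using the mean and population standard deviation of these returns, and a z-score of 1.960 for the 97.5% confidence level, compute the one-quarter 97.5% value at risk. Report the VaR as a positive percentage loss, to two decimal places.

5.67

Mean return r̄ = 5.70 / 8 = 0.7125%
Σ(r − r̄)² = (-1.8 − 0.7125)² + (6.4 − 0.7125)² + … = 84.8888
σ = √[84.8888 / 8] = 3.2575%
VaR = −(r̄ − z·σ) = −(0.7125 − 1.960 × 3.2575) = −(-5.6722) = 5.6722%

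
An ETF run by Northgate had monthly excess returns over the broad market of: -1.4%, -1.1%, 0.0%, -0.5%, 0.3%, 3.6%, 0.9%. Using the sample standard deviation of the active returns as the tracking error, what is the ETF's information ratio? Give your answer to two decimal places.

r̄ = (-1.4 − 1.1 + 0 − 0.5 + 0.3 + 3.6 + 0.9) / 7 = 1.80 / 7 = 0.2571%
Sample σ = √[Σ(r − r̄)² / 6] = √[16.8171 / 6] = √2.8029 = 1.6742%
IR = r̄ / tracking error = 0.2571 / 1.6742 = 0.1536

0.15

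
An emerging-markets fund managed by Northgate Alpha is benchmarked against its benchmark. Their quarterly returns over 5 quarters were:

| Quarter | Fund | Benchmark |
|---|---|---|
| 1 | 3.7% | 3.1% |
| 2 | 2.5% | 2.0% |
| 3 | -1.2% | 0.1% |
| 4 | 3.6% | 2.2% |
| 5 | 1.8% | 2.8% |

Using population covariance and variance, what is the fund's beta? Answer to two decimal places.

r̄p = 2.0800%,  r̄m = 2.0400%
Cov = Σ(rp − r̄p)(rm − r̄m) / 5 = 1.6188
Var(rm) = Σ(rm − r̄m)² / 5 = 1.0984
β = Cov / Var = 1.6188 / 1.0984 = 1.4738

1.47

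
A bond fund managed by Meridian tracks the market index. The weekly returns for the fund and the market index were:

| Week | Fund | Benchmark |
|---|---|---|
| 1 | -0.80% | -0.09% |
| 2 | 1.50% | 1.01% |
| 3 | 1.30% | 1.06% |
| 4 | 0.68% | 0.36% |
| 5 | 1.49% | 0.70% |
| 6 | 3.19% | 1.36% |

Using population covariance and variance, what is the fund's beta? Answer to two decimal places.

2.29

r̄p = 1.2267%,  r̄m = 0.7333%
Cov = Σ(rp − r̄p)(rm − r̄m) / 6 = 0.5323
Var(rm) = Σ(rm − r̄m)² / 6 = 0.2324
β = Cov / Var = 0.5323 / 0.2324 = 2.2904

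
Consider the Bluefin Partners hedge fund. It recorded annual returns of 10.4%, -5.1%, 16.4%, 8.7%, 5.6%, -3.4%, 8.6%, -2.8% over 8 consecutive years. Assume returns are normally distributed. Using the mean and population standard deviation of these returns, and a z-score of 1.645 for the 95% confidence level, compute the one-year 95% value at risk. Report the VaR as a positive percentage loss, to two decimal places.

7.11

μ = (10.4 − 5.1 + 16.4 + 8.7 + 5.6 − 3.4 + 8.6 − 2.8) / 8 = 38.40 / 8 = 4.8000%
Population std dev = √[419.2200 / 8] = 7.2390%
VaR = −(μ − z·σ) = −(4.8000 − 1.645 × 7.2390) = −(-7.1082) = 7.1082%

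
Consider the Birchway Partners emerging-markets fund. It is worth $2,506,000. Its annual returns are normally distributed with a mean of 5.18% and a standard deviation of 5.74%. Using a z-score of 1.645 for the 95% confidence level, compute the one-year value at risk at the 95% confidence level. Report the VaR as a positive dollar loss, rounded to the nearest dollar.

$106,813

Return at the 95% tail: μ − z·σ = 5.18% − 1.645 × 5.74% = 5.18 − 9.4423 = -4.2623%
VaR = −(-4.2623%) × $2,506,000 = 4.2623% × $2,506,000 = $106,813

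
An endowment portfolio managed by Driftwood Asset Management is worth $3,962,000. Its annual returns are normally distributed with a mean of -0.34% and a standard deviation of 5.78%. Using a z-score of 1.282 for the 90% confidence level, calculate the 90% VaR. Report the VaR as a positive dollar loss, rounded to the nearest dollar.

$307,053

Return at the 90% tail: μ − z·σ = -0.34% − 1.282 × 5.78% = -0.34 − 7.40996 = -7.74996%
VaR = −(-7.74996%) × $3,962,000 = 7.74996% × $3,962,000 = $307,053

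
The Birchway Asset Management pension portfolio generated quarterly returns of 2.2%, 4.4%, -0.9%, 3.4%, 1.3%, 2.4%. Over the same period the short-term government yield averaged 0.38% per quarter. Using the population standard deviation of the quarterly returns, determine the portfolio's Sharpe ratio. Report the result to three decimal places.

Mean return r̄ = 12.80 / 6 = 2.1333%
Σ(r − r̄)² = (2.2 − 2.1333)² + (4.4 − 2.1333)² + … = 16.7133
σ = √[16.7133 / 6] = 1.6690%
Sharpe = (r̄ − rf) / σ = (2.1333 − 0.38) / 1.6690 = 1.7533 / 1.6690 = 1.0505

1.051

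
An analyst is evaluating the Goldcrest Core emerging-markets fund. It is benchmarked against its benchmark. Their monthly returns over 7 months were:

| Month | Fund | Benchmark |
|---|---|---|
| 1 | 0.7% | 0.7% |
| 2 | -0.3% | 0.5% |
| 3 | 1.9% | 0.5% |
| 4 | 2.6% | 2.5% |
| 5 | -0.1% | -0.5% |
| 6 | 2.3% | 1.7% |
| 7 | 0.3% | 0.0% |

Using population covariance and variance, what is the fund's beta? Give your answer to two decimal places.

r̄p = 1.0571%,  r̄m = 0.7714%
Cov = Σ(rp − r̄p)(rm − r̄m) / 7 = 0.8631
Var(rm) = Σ(rm − r̄m)² / 7 = 0.8878
β = Cov / Var = 0.8631 / 0.8878 = 0.9722

0.97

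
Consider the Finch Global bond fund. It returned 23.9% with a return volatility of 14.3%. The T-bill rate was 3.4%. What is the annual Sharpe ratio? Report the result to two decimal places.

1.43

Sharpe = (Rp − Rf) / σp = (23.9% − 3.4%) / 14.3% = 20.50% / 14.3% = 1.4336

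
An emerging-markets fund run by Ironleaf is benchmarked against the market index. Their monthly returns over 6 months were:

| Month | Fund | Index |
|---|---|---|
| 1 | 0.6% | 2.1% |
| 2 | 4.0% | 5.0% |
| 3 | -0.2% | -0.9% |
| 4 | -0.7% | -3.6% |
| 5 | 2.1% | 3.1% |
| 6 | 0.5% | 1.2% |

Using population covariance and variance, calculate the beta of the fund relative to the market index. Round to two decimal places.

0.51

r̄p = 1.0500%,  r̄m = 1.1500%
Cov = Σ(rp − r̄p)(rm − r̄m) / 6 = 3.9708
Var(rm) = Σ(rm − r̄m)² / 6 = 7.7158
β = Cov / Var = 3.9708 / 7.7158 = 0.5146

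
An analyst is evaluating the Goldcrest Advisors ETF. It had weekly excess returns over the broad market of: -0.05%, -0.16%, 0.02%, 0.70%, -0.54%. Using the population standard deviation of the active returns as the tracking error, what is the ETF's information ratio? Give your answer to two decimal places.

Mean return r̄ = -0.030 / 5 = -0.0060%
Population σ = √[Σ(r − r̄)² / 5] = √[0.8099 / 5] = √0.1620 = 0.4025%
IR = r̄ / tracking error = -0.0060 / 0.4025 = -0.0149

-0.01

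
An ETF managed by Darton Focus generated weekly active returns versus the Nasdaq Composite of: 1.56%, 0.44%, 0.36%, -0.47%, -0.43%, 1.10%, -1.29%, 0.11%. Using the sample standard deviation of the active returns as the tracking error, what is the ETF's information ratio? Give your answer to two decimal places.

0.19

Mean return r̄ = 1.380 / 8 = 0.1725%
Σ(r − r̄)² = (1.56 − 0.1725)² + (0.44 − 0.1725)² + (0.36 − 0.1725)² + … = 5.8108
sample σ = √(5.8108 / 7) = √0.8301 = 0.9111%
IR = r̄ / tracking error = 0.1725 / 0.9111 = 0.1893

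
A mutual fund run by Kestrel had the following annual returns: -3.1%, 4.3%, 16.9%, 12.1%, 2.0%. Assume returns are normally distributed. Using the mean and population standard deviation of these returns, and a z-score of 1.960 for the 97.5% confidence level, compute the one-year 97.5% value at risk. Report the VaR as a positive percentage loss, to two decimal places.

r̄ = (-3.1 + 4.3 + 16.9 + 12.1 + 2) / 5 = 32.20 / 5 = 6.4400%
Σ(r − r̄)² = (-3.1 − 6.4400)² + (4.3 − 6.4400)² + (16.9 − 6.4400)² + … = 256.7520
population σ = √(256.7520 / 5) = √51.3504 = 7.1659%
VaR = −(r̄ − z·σ) = −(6.4400 − 1.960 × 7.1659) = −(-7.6052) = 7.6052%

7.61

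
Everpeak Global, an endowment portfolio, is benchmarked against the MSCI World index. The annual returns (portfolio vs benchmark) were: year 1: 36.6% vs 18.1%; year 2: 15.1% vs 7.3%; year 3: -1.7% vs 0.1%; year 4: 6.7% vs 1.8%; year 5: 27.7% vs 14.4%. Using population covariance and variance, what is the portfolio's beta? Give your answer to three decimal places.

1.968

r̄p = 16.8800%,  r̄m = 8.3400%
Cov = Σ(rp − r̄p)(rm − r̄m) / 5 = 95.9128
Var(rm) = Σ(rm − r̄m)² / 5 = 48.7464
β = Cov / Var = 95.9128 / 48.7464 = 1.9676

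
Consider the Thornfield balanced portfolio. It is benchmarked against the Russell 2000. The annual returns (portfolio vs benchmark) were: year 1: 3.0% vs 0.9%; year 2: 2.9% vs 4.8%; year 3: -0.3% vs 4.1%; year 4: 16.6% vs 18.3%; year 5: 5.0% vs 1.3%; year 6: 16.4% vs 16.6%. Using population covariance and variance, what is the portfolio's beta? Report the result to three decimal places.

r̄p = 7.2667%,  r̄m = 7.6667%
Cov = Σ(rp − r̄p)(rm − r̄m) / 6 = 43.9406
Var(rm) = Σ(rm − r̄m)² / 6 = 50.0222
β = Cov / Var = 43.9406 / 50.0222 = 0.8784

0.878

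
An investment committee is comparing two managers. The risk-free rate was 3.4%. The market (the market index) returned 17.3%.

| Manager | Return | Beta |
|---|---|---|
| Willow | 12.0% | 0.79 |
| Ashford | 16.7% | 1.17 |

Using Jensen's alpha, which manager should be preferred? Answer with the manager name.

Willow

Willow: α = 12.0% − [3.4% + 0.79 × (17.3% − 3.4%)] = -2.381
Ashford: α = 16.7% − [3.4% + 1.17 × (17.3% − 3.4%)] = -2.963
Highest: Willow (-2.381).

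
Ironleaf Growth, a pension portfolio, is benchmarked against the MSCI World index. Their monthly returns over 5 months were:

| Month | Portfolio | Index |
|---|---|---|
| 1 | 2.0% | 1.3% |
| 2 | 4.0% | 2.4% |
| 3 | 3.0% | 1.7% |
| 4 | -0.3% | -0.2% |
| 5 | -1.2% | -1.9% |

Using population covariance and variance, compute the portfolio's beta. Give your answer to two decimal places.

r̄p = 1.5000%,  r̄m = 0.6600%
Cov = Σ(rp − r̄p)(rm − r̄m) / 5 = 2.9380
Var(rm) = Σ(rm − r̄m)² / 5 = 2.3624
β = Cov / Var = 2.9380 / 2.3624 = 1.2437

1.24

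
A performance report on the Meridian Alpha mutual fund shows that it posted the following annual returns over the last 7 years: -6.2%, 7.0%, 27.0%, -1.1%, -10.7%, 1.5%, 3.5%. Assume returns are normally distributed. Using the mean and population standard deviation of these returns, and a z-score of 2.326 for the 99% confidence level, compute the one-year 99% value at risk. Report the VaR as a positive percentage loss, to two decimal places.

r̄ = (-6.2 + 7 + 27 − 1.1 − 10.7 + 1.5 + 3.5) / 7 = 21.00 / 7 = 3.0000%
Σ(r − r̄)² = (-6.2 − 3.0000)² + (7 − 3.0000)² + (27 − 3.0000)² + … = 883.6400
σ = √[883.6400 / 7] = 11.2354%
VaR = −(r̄ − z·σ) = −(3.0000 − 2.326 × 11.2354) = −(-23.1335) = 23.1335%

23.13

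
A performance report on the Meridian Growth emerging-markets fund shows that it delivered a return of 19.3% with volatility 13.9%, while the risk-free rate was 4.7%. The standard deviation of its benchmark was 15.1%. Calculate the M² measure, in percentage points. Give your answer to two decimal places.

Sharpe = (Rp − Rf) / σp = (19.3% − 4.7%) / 13.9% = 1.0504
M² = Rf + Sharpe × σm = 4.7% + 1.0504 × 15.1% = 20.5610%

20.56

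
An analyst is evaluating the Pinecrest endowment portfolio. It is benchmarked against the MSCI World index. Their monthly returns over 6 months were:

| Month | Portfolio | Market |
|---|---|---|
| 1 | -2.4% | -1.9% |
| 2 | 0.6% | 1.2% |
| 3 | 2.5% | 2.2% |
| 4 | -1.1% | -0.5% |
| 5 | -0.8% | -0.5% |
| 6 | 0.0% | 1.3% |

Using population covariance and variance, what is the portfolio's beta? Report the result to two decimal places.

r̄p = -0.2000%,  r̄m = 0.3000%
Cov = Σ(rp − r̄p)(rm − r̄m) / 6 = 2.0150
Var(rm) = Σ(rm − r̄m)² / 6 = 1.9233
β = Cov / Var = 2.0150 / 1.9233 = 1.0477

1.05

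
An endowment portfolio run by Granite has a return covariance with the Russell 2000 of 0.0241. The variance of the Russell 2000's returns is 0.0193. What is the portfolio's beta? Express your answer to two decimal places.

1.25

β = Cov(Rp, Rm) / Var(Rm) = 0.0241 / 0.0193 = 1.2487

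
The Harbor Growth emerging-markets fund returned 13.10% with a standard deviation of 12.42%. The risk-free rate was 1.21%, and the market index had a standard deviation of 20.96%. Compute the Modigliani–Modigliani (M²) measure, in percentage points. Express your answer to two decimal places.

21.28

Sharpe = (Rp − Rf) / σp = (13.10% − 1.21%) / 12.42% = 0.9573
M² = Rf + Sharpe × σm = 1.21% + 0.9573 × 20.96% = 21.2750%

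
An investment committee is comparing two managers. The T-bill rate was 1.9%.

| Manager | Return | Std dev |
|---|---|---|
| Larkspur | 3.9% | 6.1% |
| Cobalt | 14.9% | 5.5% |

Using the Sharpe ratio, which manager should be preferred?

Cobalt

Larkspur: Sharpe ratio = (3.9% − 1.9%) / 6.1% = 0.328
Cobalt: Sharpe ratio = (14.9% − 1.9%) / 5.5% = 2.364
Highest: Cobalt (2.364).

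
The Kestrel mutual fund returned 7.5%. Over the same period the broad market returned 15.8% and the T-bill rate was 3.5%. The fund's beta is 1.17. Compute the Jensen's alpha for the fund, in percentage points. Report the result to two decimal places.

-10.39

CAPM expected return = Rf + β(Rm − Rf) = 3.5% + 1.17 × (15.8% − 3.5%) = 3.5 + 1.17 × 12.30 = 17.8910%
Jensen's α = Rp − E[R] = 7.5% − 17.8910% = -10.3910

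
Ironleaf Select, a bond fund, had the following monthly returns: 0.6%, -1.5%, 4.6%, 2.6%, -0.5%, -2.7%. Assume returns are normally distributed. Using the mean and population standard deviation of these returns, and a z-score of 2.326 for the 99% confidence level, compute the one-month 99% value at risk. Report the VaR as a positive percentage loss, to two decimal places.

5.22

Mean return r̄ = 3.10 / 6 = 0.5167%
Population std dev = √[36.4683 / 6] = 2.4654%
VaR = −(r̄ − z·σ) = −(0.5167 − 2.326 × 2.4654) = −(-5.2178) = 5.2178%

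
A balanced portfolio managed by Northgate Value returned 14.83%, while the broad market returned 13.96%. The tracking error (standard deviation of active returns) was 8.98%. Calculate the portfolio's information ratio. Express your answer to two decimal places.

0.10

IR = (Rp − Rb) / TE = (14.83% − 13.96%) / 8.98% = 0.87% / 8.98% = 0.0969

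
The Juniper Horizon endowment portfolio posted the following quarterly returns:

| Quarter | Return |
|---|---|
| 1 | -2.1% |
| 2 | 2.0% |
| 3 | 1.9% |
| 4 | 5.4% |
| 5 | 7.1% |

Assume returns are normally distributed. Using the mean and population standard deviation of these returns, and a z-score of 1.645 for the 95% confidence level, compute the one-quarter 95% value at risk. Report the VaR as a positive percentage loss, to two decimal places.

Mean return μ = 14.30 / 5 = 2.8600%
Σ(r − μ)² = (-2.1 − 2.8600)² + (2 − 2.8600)² + (1.9 − 2.8600)² + … = 50.6920
population σ = √(50.6920 / 5) = √10.1384 = 3.1841%
VaR = −(μ − z·σ) = −(2.8600 − 1.645 × 3.1841) = −(-2.3778) = 2.3778%

2.38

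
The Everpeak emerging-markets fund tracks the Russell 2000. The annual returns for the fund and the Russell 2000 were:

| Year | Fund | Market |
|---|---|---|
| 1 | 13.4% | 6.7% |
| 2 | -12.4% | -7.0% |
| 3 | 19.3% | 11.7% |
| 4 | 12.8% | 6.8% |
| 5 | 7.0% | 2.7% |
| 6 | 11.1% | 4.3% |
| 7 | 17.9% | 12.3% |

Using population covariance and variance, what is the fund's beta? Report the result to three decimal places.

r̄p = 9.8714%,  r̄m = 5.3571%
Cov = Σ(rp − r̄p)(rm − r̄m) / 7 = 58.0073
Var(rm) = Σ(rm − r̄m)² / 7 = 36.1710
β = Cov / Var = 58.0073 / 36.1710 = 1.6037

1.604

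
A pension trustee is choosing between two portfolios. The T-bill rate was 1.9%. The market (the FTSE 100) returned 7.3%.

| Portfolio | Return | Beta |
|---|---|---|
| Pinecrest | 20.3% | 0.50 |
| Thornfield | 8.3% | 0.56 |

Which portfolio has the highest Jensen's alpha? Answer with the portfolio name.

Pinecrest: α = 20.3% − [1.9% + 0.50 × (7.3% − 1.9%)] = 15.700
Thornfield: α = 8.3% − [1.9% + 0.56 × (7.3% − 1.9%)] = 3.376
Highest: Pinecrest (15.700).

Pinecrest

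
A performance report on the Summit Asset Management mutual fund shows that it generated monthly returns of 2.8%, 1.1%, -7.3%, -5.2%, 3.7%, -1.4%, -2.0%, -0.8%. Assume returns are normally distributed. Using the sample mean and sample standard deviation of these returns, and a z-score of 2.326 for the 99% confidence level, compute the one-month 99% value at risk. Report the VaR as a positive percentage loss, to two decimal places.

9.90

r̄ = (2.8 + 1.1 − 7.3 − 5.2 + 3.7 − 1.4 − 2 − 0.8) / 8 = -9.10 / 8 = -1.1375%
Σ(r − r̄)² = 99.3188; sample σ = √(99.3188/7) = 3.7667%
VaR = −(r̄ − z·σ) = −(-1.1375 − 2.326 × 3.7667) = −(-9.8988) = 9.8988%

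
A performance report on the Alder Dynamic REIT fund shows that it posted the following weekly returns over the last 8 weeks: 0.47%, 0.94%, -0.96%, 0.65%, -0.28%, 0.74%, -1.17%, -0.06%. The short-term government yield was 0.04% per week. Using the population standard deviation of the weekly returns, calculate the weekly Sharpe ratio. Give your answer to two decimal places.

0.00

r̄ = (0.47 + 0.94 − 0.96 + 0.65 − 0.28 + 0.74 − 1.17 − 0.06) / 8 = 0.0413%
Population σ = √[Σ(r − r̄)² / 8] = √[4.4335 / 8] = √0.5542 = 0.7444%
Sharpe = (r̄ − rf) / σ = (0.0413 − 0.04) / 0.7444 = 0.0013 / 0.7444 = 0.0017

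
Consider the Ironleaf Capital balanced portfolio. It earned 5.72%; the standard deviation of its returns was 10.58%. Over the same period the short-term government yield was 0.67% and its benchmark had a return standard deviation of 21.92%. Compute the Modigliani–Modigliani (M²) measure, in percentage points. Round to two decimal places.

Sharpe = (Rp − Rf) / σp = (5.72% − 0.67%) / 10.58% = 0.4773
M² = Rf + Sharpe × σm = 0.67% + 0.4773 × 21.92% = 11.1324%

11.13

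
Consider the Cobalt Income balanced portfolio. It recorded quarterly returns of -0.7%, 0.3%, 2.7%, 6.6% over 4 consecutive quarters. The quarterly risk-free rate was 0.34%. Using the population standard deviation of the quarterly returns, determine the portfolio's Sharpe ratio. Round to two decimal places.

0.67

μ = (-0.7 + 0.3 + 2.7 + 6.6) / 4 = 8.90 / 4 = 2.2250%
Σ(r − μ)² = (-0.7 − 2.2250)² + (0.3 − 2.2250)² + (2.7 − 2.2250)² + … = 31.6275
σ = √[31.6275 / 4] = 2.8119%
Sharpe = (μ − rf) / σ = (2.2250 − 0.34) / 2.8119 = 1.8850 / 2.8119 = 0.6704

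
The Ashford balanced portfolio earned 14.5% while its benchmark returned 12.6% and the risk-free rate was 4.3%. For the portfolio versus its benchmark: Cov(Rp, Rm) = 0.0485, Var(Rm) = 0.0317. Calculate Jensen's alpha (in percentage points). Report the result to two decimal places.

β = Cov / Var = 0.0485 / 0.0317 = 1.5300
E[R] = Rf + β(Rm − Rf) = 4.3% + 1.5300 × (12.6% − 4.3%) = 16.9990%
α = Rp − E[R] = 14.5% − 16.9990% = -2.4990

-2.50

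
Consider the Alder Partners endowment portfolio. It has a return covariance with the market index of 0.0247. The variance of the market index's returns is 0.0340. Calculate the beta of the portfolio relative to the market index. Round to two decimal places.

β = Cov(Rp, Rm) / Var(Rm) = 0.0247 / 0.0340 = 0.7265

0.73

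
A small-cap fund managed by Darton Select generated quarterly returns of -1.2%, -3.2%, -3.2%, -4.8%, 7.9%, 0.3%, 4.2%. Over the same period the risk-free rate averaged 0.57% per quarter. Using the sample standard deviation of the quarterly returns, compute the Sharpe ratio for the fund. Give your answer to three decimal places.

r̄ = (-1.2 − 3.2 − 3.2 − 4.8 + 7.9 + 0.3 + 4.2) / 7 = 0.00 / 7 = 0.0000%
Sample σ = √[Σ(r − r̄)² / 6] = √[125.1000 / 6] = √20.8500 = 4.5662%
Sharpe = (r̄ − rf) / σ = (0.0000 − 0.57) / 4.5662 = -0.5700 / 4.5662 = -0.1248

-0.125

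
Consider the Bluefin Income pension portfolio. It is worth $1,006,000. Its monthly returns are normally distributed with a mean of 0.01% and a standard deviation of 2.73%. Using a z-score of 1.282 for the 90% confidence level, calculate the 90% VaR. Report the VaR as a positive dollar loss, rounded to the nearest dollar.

$35,108

Return at the 90% tail: μ − z·σ = 0.01% − 1.282 × 2.73% = 0.01 − 3.49986 = -3.48986%
VaR = −(-3.48986%) × $1,006,000 = 3.48986% × $1,006,000 = $35,108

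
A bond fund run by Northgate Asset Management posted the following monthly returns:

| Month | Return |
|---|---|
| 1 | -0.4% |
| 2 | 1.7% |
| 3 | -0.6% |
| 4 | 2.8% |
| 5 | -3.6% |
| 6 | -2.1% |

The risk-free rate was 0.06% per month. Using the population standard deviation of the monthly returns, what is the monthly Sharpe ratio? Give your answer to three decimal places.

r̄ = (-0.4 + 1.7 − 0.6 + 2.8 − 3.6 − 2.1) / 6 = -0.3667%
Σ(r − r̄)² = 27.8133; population σ = √(27.8133/6) = 2.1530%
Sharpe = (r̄ − rf) / σ = (-0.3667 − 0.06) / 2.1530 = -0.4267 / 2.1530 = -0.1982

-0.198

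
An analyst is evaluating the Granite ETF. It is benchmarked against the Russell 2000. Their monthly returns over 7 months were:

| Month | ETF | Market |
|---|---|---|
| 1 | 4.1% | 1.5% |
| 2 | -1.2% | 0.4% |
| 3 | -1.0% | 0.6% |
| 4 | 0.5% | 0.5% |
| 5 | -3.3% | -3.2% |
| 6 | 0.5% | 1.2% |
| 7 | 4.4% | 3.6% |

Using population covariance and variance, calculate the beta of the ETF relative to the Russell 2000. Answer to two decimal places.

1.21

r̄p = 0.5714%,  r̄m = 0.6571%
Cov = Σ(rp − r̄p)(rm − r̄m) / 7 = 4.2416
Var(rm) = Σ(rm − r̄m)² / 7 = 3.5196
β = Cov / Var = 4.2416 / 3.5196 = 1.2051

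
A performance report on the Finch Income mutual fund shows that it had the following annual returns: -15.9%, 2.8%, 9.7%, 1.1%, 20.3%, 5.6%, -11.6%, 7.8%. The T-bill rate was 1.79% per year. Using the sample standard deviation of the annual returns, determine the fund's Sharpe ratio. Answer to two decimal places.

Mean return r̄ = 19.80 / 8 = 2.4750%
Sample std dev = √[945.7950 / 7] = 11.6238%
Sharpe = (r̄ − rf) / σ = (2.4750 − 1.79) / 11.6238 = 0.6850 / 11.6238 = 0.0589

0.06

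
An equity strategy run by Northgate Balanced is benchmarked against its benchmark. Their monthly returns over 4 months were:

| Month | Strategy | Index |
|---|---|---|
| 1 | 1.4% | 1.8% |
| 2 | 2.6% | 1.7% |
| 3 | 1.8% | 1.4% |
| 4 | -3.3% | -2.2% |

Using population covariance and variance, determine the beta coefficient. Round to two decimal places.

r̄p = 0.6250%,  r̄m = 0.6750%
Cov = Σ(rp − r̄p)(rm − r̄m) / 4 = 3.7581
Var(rm) = Σ(rm − r̄m)² / 4 = 2.7769
β = Cov / Var = 3.7581 / 2.7769 = 1.3533

1.35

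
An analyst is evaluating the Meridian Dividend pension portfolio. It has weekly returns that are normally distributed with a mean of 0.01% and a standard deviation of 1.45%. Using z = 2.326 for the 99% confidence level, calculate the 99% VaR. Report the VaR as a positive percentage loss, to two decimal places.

VaR (as % loss) = −(μ − z·σ) = −(0.01% − 2.326 × 1.45%) = −(-3.3627%) = 3.3627%

3.36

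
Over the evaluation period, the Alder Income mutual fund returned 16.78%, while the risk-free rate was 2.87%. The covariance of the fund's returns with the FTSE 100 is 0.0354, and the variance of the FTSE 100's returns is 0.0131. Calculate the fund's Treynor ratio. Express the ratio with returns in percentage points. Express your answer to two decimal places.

β = Cov / Var = 0.0354 / 0.0131 = 2.7023
Treynor = (Rp − Rf) / β = (16.78% − 2.87%) / 2.7023 = 13.91 / 2.7023 = 5.1475

5.15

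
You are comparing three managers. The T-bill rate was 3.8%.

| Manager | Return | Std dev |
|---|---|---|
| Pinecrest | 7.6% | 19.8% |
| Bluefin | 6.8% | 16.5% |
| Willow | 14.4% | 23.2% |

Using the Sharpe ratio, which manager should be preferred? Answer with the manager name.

Pinecrest: Sharpe ratio = (7.6% − 3.8%) / 19.8% = 0.192
Bluefin: Sharpe ratio = (6.8% − 3.8%) / 16.5% = 0.182
Willow: Sharpe ratio = (14.4% − 3.8%) / 23.2% = 0.457
Highest: Willow (0.457).

Willow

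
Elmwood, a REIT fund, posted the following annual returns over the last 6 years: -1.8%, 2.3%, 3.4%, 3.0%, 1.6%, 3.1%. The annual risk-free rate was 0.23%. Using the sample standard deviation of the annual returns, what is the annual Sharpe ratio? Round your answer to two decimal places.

0.88

μ = (-1.8 + 2.3 + 3.4 + 3 + 1.6 + 3.1) / 6 = 1.9333%
Sample std dev = √[18.8333 / 5] = 1.9408%
Sharpe = (μ − rf) / σ = (1.9333 − 0.23) / 1.9408 = 1.7033 / 1.9408 = 0.8776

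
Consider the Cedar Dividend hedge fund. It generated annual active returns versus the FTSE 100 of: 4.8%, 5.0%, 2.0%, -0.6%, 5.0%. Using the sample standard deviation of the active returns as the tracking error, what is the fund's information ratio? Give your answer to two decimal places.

1.30

r̄ = (4.8 + 5 + 2 − 0.6 + 5) / 5 = 16.20 / 5 = 3.2400%
Σ(r − r̄)² = (4.8 − 3.2400)² + (5 − 3.2400)² + … = 24.9120
sample σ = √(24.9120 / 4) = √6.2280 = 2.4956%
IR = r̄ / tracking error = 3.2400 / 2.4956 = 1.2983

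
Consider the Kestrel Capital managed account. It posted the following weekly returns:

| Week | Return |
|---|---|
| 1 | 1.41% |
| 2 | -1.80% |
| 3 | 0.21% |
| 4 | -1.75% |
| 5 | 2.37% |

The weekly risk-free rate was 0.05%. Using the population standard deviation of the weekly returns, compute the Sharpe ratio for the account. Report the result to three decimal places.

0.023

μ = (1.41 − 1.8 + 0.21 − 1.75 + 2.37) / 5 = 0.0880%
Σ(r − μ)² = (1.41 − 0.0880)² + (-1.8 − 0.0880)² + (0.21 − 0.0880)² + … = 13.9129
population σ = √(13.9129 / 5) = √2.7826 = 1.6681%
Sharpe = (μ − rf) / σ = (0.0880 − 0.05) / 1.6681 = 0.0380 / 1.6681 = 0.0228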